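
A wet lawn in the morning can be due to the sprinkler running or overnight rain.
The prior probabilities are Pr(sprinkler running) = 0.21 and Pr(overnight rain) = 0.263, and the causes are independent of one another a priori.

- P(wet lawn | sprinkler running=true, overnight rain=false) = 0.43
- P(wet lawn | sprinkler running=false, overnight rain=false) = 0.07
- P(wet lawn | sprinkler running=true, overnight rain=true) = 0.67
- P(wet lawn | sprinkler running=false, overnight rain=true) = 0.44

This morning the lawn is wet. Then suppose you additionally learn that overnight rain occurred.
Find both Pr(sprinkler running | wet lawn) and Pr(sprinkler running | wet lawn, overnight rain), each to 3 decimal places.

P(wet lawn) = 0.07·0.79·0.737 + 0.44·0.79·0.263 + 0.43·0.21·0.737 + 0.67·0.21·0.263 = 0.040756 + 0.091419 + 0.066551 + 0.037004 = 0.235730
Of this, 0.103555 comes from 0.066551 + 0.037004 (the sprinkler running=true cases).
P(sprinkler running | wet lawn) = 0.103555 / 0.235730 ≈ 0.439

Now also conditioning on overnight rain=true:
Enumerate both values of sprinkler running and weight by the priors:
  P(wet lawn | overnight rain) = 0.44·0.79 + 0.67·0.21
        = 0.347600 + 0.140700 = 0.488300
The terms with sprinkler running present sum to 0.140700, so
  P(sprinkler running | wet lawn, overnight rain) = 0.140700 / 0.488300 ≈ 0.288

Pr(sprinkler running | wet lawn) ≈ 0.439; Pr(sprinkler running | wet lawn, overnight rain) ≈ 0.288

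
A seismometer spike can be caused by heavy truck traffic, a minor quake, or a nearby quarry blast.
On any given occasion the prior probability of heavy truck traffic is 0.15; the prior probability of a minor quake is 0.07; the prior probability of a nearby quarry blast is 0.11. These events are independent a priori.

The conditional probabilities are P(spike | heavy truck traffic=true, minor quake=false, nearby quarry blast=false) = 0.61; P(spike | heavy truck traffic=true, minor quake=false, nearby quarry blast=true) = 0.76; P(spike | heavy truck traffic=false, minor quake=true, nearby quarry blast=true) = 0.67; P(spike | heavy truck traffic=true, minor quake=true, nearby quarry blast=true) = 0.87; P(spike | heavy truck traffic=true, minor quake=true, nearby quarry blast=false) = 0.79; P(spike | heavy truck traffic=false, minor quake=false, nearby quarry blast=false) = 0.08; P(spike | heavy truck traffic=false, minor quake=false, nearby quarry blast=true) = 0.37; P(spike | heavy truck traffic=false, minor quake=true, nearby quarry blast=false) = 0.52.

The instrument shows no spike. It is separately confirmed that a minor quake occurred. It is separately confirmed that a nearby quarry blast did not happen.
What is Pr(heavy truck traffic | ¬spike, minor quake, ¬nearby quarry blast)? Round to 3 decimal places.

P(¬spike | minor quake, ¬nearby quarry blast) = 0.48*0.85 + 0.21*0.15 = 0.408000 + 0.031500 = 0.439500
Of this, 0.031500 comes from 0.21*0.15 (the heavy truck traffic=true cases).
P(heavy truck traffic | ¬spike, minor quake, ¬nearby quarry blast) = 0.031500 / 0.439500 ≈ 0.072

Pr(heavy truck traffic | ¬spike, minor quake, ¬nearby quarry blast) ≈ 0.072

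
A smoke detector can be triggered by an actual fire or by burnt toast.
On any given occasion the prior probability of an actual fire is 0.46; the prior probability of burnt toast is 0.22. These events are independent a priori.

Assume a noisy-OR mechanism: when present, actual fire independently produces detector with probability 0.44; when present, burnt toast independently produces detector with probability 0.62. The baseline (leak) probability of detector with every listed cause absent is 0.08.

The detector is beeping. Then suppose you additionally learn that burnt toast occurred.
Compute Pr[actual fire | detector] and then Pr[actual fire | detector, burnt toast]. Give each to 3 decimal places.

Under noisy-OR, P(detector | causes) = 1 − (1−0.08)·∏(1−qᵢ) over the active causes.
For the numerator, keep only actual fire=true terms: 0.173946 + 0.081387 = 0.255333
The normalizing constant is 0.08×0.54×0.78 + 0.6504×0.54×0.22 + 0.4848×0.46×0.78 + 0.804224×0.46×0.22 = 0.366297
Posterior = 0.255333 / 0.366297 ≈ 0.697

With the extra evidence:
Enumerate both values of actual fire and weight by the priors:
  P(detector | burnt toast) = 0.6504*0.54 + 0.804224*0.46
        = 0.351216 + 0.369943 = 0.721159
Configurations with actual fire contribute 0.369943, so
  P(actual fire | detector, burnt toast) = 0.369943 / 0.721159 ≈ 0.513
— burnt toast explains away the evidence for actual fire.

Pr[actual fire | detector] ≈ 0.697; Pr[actual fire | detector, burnt toast] ≈ 0.513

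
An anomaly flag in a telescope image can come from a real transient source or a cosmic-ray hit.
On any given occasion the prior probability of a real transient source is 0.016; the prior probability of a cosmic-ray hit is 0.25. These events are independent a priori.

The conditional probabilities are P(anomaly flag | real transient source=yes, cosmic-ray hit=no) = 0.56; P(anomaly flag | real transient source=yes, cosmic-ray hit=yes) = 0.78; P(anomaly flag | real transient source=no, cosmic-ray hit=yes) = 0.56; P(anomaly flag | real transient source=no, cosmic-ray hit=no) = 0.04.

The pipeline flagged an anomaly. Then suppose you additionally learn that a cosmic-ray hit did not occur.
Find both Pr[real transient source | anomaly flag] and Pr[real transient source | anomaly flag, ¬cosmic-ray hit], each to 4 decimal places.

Sum P(anomaly flag|·) weighted by the priors over the 4 (real transient source, cosmic-ray hit) configurations:
  P(anomaly flag) = 0.04·0.984·0.75 + 0.56·0.984·0.25 + 0.56·0.016·0.75 + 0.78·0.016·0.25
        = 0.029520 + 0.137760 + 0.006720 + 0.003120 = 0.177120
The terms with real transient source present sum to 0.009840, so
  P(real transient source | anomaly flag) = 0.009840 / 0.177120 ≈ 0.0556

With the extra evidence:
Sum P(anomaly flag|·) weighted by the priors over both values of real transient source:
  P(anomaly flag | ¬cosmic-ray hit) = 0.04·0.984 + 0.56·0.016
        = 0.039360 + 0.008960 = 0.048320
The terms with real transient source present sum to 0.008960, so
  P(real transient source | anomaly flag, ¬cosmic-ray hit) = 0.008960 / 0.048320 ≈ 0.1854

Pr[real transient source | anomaly flag] ≈ 0.0556; Pr[real transient source | anomaly flag, ¬cosmic-ray hit] ≈ 0.1854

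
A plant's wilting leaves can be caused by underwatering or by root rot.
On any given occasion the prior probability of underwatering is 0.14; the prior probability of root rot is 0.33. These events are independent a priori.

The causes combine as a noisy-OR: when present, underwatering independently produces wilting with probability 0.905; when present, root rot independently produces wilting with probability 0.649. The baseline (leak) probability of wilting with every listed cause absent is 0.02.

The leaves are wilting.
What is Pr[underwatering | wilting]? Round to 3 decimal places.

Pr[underwatering | wilting] ≈ 0.396

Under noisy-OR, P(wilting | causes) = 1 − (1−0.02)·∏(1−qᵢ) over the active causes.
Weight on underwatering=true, given the evidence: 0.085067 + 0.044690 = 0.129757
Normalizer over all consistent configurations: 0.02*0.86*0.67 + 0.65602*0.86*0.33 + 0.9069*0.14*0.67 + 0.967322*0.14*0.33 = 0.327459
Posterior = 0.129757 / 0.327459 ≈ 0.396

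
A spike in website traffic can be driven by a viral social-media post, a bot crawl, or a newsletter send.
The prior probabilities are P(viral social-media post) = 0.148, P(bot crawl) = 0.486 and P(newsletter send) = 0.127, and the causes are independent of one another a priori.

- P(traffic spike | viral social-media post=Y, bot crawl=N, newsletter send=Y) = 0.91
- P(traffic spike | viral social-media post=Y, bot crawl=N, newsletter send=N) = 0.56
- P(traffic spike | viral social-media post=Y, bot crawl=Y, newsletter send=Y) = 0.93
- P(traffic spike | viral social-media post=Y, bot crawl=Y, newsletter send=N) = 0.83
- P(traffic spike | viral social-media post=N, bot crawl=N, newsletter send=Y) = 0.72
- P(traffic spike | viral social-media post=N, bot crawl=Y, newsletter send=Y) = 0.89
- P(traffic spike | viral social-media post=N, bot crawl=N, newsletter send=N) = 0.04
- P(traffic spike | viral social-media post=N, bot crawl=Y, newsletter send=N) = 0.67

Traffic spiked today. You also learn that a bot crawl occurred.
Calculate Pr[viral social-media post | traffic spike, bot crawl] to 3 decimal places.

Pr[viral social-media post | traffic spike, bot crawl] ≈ 0.173

P(traffic spike | bot crawl) = 0.67*0.852*0.873 + 0.89*0.852*0.127 + 0.83*0.148*0.873 + 0.93*0.148*0.127 = 0.498343 + 0.096302 + 0.107239 + 0.017480 = 0.719364
The viral social-media post-present share is 0.107239 + 0.017480 = 0.124719.
So P(viral social-media post | traffic spike, bot crawl) = 0.124719/0.719364 ≈ 0.173.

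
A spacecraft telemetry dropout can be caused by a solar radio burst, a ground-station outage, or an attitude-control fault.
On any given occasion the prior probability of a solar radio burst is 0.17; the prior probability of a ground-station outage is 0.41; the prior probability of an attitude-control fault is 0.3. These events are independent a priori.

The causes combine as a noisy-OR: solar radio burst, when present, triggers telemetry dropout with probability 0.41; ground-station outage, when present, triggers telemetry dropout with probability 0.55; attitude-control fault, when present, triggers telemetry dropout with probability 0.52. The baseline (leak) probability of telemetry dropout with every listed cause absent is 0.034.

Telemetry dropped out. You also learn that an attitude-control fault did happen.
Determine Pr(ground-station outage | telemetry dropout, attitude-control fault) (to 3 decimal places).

Under noisy-OR, P(telemetry dropout | causes) = 1 − (1−0.034)·∏(1−qᵢ) over the active causes.
Sum P(telemetry dropout|·) weighted by the priors over the 4 (solar radio burst, ground-station outage) configurations:
  P(telemetry dropout | attitude-control fault) = 0.53632·0.83·0.59 + 0.791344·0.83·0.41 + 0.726429·0.17·0.59 + 0.876893·0.17·0.41
        = 0.262636 + 0.269294 + 0.072861 + 0.061119 = 0.665910
Keeping only the ground-station outage-present terms gives 0.330413, so
  P(ground-station outage | telemetry dropout, attitude-control fault) = 0.330413 / 0.665910 ≈ 0.496

Pr(ground-station outage | telemetry dropout, attitude-control fault) ≈ 0.496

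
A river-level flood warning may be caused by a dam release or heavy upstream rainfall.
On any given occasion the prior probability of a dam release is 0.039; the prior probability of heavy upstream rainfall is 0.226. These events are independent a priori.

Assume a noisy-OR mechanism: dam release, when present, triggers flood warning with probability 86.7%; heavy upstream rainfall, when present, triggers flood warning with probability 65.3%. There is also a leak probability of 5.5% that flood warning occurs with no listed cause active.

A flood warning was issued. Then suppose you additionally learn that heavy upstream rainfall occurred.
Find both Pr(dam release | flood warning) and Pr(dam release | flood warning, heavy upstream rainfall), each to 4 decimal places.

Under noisy-OR, P(flood warning | causes) = 1 − (1−0.055)·∏(1−qᵢ) over the active causes.
Numerator (weight on configurations with dam release): 0.026392 + 0.008430 = 0.034822
Denominator P(flood warning): 0.055×0.961×0.774 + 0.672085×0.961×0.226 + 0.874315×0.039×0.774 + 0.956387×0.039×0.226 = 0.221699
Posterior = 0.034822 / 0.221699 ≈ 0.1571

Now also conditioning on heavy upstream rainfall=true:
P(flood warning | heavy upstream rainfall) = 0.672085×0.961 + 0.956387×0.039 = 0.645874 + 0.037299 = 0.683173
Restricting to configurations with dam release present: 0.956387×0.039 = 0.037299.
P(dam release | flood warning, heavy upstream rainfall) = 0.037299 / 0.683173 ≈ 0.0546
Conditioning on heavy upstream rainfall lowers the posterior on dam release: the classic explaining-away effect in a common-effect structure.

Pr(dam release | flood warning) ≈ 0.1571; Pr(dam release | flood warning, heavy upstream rainfall) ≈ 0.0546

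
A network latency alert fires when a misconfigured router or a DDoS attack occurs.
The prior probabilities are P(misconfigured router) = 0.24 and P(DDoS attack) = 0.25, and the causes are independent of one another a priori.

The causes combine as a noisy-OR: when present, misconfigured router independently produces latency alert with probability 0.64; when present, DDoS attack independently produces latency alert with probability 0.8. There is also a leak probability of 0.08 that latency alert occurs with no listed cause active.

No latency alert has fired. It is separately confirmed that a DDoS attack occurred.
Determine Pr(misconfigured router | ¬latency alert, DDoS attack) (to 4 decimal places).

Pr(misconfigured router | ¬latency alert, DDoS attack) ≈ 0.1021

Under noisy-OR, P(latency alert | causes) = 1 − (1−0.08)·∏(1−qᵢ) over the active causes.
P(¬latency alert | DDoS attack) = 0.184×0.76 + 0.06624×0.24 = 0.139840 + 0.015898 = 0.155738
Of this, 0.015898 comes from 0.06624×0.24 (the misconfigured router=true cases).
So P(misconfigured router | ¬latency alert, DDoS attack) = 0.015898/0.155738 ≈ 0.1021.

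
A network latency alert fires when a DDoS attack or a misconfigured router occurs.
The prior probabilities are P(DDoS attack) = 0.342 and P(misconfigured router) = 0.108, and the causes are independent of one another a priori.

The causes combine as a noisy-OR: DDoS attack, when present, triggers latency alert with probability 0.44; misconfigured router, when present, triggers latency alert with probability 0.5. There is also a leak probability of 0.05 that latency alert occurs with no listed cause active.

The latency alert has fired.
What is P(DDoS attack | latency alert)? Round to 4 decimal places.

P(DDoS attack | latency alert) ≈ 0.7182

Under noisy-OR, P(latency alert | causes) = 1 − (1−0.05)·∏(1−qᵢ) over the active causes.
Sum P(latency alert|·) weighted by the priors over the 4 (DDoS attack, misconfigured router) configurations:
  P(latency alert) = 0.05·0.658·0.892 + 0.525·0.658·0.108 + 0.468·0.342·0.892 + 0.734·0.342·0.108
        = 0.029347 + 0.037309 + 0.142770 + 0.027111 = 0.236537
The terms with DDoS attack present sum to 0.169881, so
  P(DDoS attack | latency alert) = 0.169881 / 0.236537 ≈ 0.7182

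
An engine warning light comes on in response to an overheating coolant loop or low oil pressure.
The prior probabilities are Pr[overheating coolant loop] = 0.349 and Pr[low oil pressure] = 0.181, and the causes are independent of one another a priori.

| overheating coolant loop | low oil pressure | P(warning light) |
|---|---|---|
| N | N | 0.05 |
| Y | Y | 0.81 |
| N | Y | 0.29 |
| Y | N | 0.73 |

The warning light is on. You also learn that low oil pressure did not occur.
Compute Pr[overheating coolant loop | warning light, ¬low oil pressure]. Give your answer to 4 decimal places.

Pr[overheating coolant loop | warning light, ¬low oil pressure] ≈ 0.8867

Enumerate both values of overheating coolant loop and weight by the priors:
  P(warning light | ¬low oil pressure) = 0.05·0.651 + 0.73·0.349
        = 0.032550 + 0.254770 = 0.287320
Keeping only the overheating coolant loop-present terms gives 0.254770, so
  P(overheating coolant loop | warning light, ¬low oil pressure) = 0.254770 / 0.287320 ≈ 0.8867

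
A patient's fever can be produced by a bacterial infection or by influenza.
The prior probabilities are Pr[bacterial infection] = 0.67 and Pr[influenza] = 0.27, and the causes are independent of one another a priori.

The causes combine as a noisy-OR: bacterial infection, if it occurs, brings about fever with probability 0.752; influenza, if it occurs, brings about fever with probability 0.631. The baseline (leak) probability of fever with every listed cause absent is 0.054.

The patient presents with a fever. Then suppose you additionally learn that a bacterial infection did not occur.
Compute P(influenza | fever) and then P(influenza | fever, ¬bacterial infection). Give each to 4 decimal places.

P(influenza | fever) ≈ 0.3656; P(influenza | fever, ¬bacterial infection) ≈ 0.8168

Under noisy-OR, P(fever | causes) = 1 − (1−0.054)·∏(1−qᵢ) over the active causes.
For the numerator, keep only influenza=true terms: 0.057998 + 0.165239 = 0.223237
Denominator P(fever): 0.054×0.33×0.73 + 0.650926×0.33×0.27 + 0.765392×0.67×0.73 + 0.91343×0.67×0.27 = 0.610599
P(influenza | fever) = 0.223237/0.610599 ≈ 0.3656

Now condition on the additional information:
Numerator (weight on configurations with influenza): 0.650926*0.27 = 0.175750
Denominator P(fever | ¬bacterial infection): 0.054*0.73 + 0.650926*0.27 = 0.215170
P(influenza | fever, ¬bacterial infection) = 0.175750/0.215170 ≈ 0.8168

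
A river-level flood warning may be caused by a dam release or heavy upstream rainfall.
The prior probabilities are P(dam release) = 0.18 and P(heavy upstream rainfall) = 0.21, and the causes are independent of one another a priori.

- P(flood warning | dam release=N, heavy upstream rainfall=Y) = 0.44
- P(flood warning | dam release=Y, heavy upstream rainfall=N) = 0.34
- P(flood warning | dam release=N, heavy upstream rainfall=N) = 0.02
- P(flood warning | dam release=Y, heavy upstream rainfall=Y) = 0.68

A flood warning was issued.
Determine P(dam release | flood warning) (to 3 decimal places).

By total probability over the 4 (dam release, heavy upstream rainfall) configurations:
  P(flood warning) = 0.02*0.82*0.79 + 0.44*0.82*0.21 + 0.34*0.18*0.79 + 0.68*0.18*0.21
        = 0.012956 + 0.075768 + 0.048348 + 0.025704 = 0.162776
Keeping only the dam release-present terms gives 0.074052, so
  P(dam release | flood warning) = 0.074052 / 0.162776 ≈ 0.455

P(dam release | flood warning) ≈ 0.455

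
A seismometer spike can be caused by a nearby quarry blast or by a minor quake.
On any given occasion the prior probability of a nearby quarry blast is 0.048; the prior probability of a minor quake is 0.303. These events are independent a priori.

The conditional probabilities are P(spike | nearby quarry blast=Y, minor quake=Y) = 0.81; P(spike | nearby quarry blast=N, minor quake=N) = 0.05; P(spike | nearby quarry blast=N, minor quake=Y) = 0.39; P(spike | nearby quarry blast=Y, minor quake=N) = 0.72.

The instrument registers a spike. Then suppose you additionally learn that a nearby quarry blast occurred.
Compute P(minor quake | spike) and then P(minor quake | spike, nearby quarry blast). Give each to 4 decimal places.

P(spike) = 0.05*0.952*0.697 + 0.39*0.952*0.303 + 0.72*0.048*0.697 + 0.81*0.048*0.303 = 0.033177 + 0.112498 + 0.024088 + 0.011781 = 0.181544
The minor quake-present share is 0.112498 + 0.011781 = 0.124279.
P(minor quake | spike) = 0.124279 / 0.181544 ≈ 0.6846

With the extra evidence:
Weight on minor quake=true, given the evidence: 0.81·0.303 = 0.245430
Denominator P(spike | nearby quarry blast): 0.72·0.697 + 0.81·0.303 = 0.747270
P(minor quake | spike, nearby quarry blast) = 0.245430/0.747270 ≈ 0.3284
This is intercausal reasoning (explaining away): once nearby quarry blast accounts for the spike, minor quake becomes less likely.

P(minor quake | spike) ≈ 0.6846; P(minor quake | spike, nearby quarry blast) ≈ 0.3284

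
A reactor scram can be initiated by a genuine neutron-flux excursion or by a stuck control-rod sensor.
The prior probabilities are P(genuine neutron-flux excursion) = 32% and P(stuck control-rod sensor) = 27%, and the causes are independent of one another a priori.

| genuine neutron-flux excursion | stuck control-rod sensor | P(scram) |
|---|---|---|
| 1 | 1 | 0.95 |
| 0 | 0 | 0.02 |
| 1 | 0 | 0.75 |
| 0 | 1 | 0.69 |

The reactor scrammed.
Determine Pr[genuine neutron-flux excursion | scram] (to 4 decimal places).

Pr[genuine neutron-flux excursion | scram] ≈ 0.6532

P(scram) = 0.02×0.68×0.73 + 0.69×0.68×0.27 + 0.75×0.32×0.73 + 0.95×0.32×0.27 = 0.009928 + 0.126684 + 0.175200 + 0.082080 = 0.393892
Of this, 0.257280 comes from 0.175200 + 0.082080 (the genuine neutron-flux excursion=true cases).
So P(genuine neutron-flux excursion | scram) = 0.257280/0.393892 ≈ 0.6532.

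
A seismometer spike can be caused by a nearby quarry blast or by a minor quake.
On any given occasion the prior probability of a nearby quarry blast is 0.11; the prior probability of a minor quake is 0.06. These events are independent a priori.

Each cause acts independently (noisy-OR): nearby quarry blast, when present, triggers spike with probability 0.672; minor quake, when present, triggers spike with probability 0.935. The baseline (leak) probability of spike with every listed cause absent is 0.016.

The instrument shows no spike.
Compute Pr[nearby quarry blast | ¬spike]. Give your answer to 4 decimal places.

Pr[nearby quarry blast | ¬spike] ≈ 0.0390

Under noisy-OR, P(spike | causes) = 1 − (1−0.016)·∏(1−qᵢ) over the active causes.
Numerator (weight on configurations with nearby quarry blast): 0.033373 + 0.000138 = 0.033511
Denominator P(¬spike): 0.984*0.89*0.94 + 0.06396*0.89*0.06 + 0.322752*0.11*0.94 + 0.020979*0.11*0.06 = 0.860140
P(nearby quarry blast | ¬spike) = 0.033511/0.860140 ≈ 0.0390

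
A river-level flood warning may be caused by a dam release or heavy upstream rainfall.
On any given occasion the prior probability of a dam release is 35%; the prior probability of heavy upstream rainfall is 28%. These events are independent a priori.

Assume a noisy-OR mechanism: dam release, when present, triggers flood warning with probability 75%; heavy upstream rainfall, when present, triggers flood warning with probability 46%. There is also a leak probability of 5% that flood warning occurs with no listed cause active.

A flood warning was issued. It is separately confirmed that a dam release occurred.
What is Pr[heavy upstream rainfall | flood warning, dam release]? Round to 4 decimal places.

Pr[heavy upstream rainfall | flood warning, dam release] ≈ 0.3078

Under noisy-OR, P(flood warning | causes) = 1 − (1−0.05)·∏(1−qᵢ) over the active causes.
Sum P(flood warning|·) weighted by the priors over both values of heavy upstream rainfall:
  P(flood warning | dam release) = 0.7625*0.72 + 0.87175*0.28
        = 0.549000 + 0.244090 = 0.793090
Configurations with heavy upstream rainfall contribute 0.244090, so
  P(heavy upstream rainfall | flood warning, dam release) = 0.244090 / 0.793090 ≈ 0.3078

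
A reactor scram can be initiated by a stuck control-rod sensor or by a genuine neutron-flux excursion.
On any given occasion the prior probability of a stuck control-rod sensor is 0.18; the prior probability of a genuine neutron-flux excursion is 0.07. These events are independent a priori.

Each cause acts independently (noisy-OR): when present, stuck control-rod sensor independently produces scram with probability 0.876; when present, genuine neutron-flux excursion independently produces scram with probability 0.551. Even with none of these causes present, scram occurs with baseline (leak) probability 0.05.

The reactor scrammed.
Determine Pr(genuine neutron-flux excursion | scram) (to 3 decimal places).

Pr(genuine neutron-flux excursion | scram) ≈ 0.194

Under noisy-OR, P(scram | causes) = 1 − (1−0.05)·∏(1−qᵢ) over the active causes.
By total probability over the 4 (stuck control-rod sensor, genuine neutron-flux excursion) configurations:
  P(scram) = 0.05*0.82*0.93 + 0.57345*0.82*0.07 + 0.8822*0.18*0.93 + 0.947108*0.18*0.07
        = 0.038130 + 0.032916 + 0.147680 + 0.011934 = 0.230660
Keeping only the genuine neutron-flux excursion-present terms gives 0.044850, so
  P(genuine neutron-flux excursion | scram) = 0.044850 / 0.230660 ≈ 0.194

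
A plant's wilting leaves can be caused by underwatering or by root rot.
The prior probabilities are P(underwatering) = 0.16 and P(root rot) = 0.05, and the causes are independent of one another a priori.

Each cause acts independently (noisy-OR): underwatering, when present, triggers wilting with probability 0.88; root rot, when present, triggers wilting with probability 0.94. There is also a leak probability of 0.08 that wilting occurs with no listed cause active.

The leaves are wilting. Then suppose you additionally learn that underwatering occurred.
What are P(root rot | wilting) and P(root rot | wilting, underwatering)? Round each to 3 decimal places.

Under noisy-OR, P(wilting | causes) = 1 − (1−0.08)·∏(1−qᵢ) over the active causes.
Numerator (weight on configurations with root rot): 0.039682 + 0.007947 = 0.047629
Normalizer over all consistent configurations: 0.08*0.84*0.95 + 0.9448*0.84*0.05 + 0.8896*0.16*0.95 + 0.993376*0.16*0.05 = 0.246688
P(root rot | wilting) = 0.047629/0.246688 ≈ 0.193

Now also conditioning on underwatering=true:
Numerator (weight on configurations with root rot): 0.993376*0.05 = 0.049669
The normalizing constant is 0.8896*0.95 + 0.993376*0.05 = 0.894789
Posterior = 0.049669 / 0.894789 ≈ 0.056
The drop from 0.193 to 0.056 is the explaining-away (discounting) effect.

P(root rot | wilting) ≈ 0.193; P(root rot | wilting, underwatering) ≈ 0.056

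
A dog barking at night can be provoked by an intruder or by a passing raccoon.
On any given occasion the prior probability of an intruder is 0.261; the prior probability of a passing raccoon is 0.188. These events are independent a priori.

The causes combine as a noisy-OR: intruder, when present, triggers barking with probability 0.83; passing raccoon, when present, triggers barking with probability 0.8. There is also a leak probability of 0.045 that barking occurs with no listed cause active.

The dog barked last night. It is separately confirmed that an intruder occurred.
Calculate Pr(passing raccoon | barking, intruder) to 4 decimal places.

Under noisy-OR, P(barking | causes) = 1 − (1−0.045)·∏(1−qᵢ) over the active causes.
Sum P(barking|·) weighted by the priors over both values of passing raccoon:
  P(barking | intruder) = 0.83765*0.812 + 0.96753*0.188
        = 0.680172 + 0.181896 = 0.862068
Keeping only the passing raccoon-present terms gives 0.181896, so
  P(passing raccoon | barking, intruder) = 0.181896 / 0.862068 ≈ 0.2110

Pr(passing raccoon | barking, intruder) ≈ 0.2110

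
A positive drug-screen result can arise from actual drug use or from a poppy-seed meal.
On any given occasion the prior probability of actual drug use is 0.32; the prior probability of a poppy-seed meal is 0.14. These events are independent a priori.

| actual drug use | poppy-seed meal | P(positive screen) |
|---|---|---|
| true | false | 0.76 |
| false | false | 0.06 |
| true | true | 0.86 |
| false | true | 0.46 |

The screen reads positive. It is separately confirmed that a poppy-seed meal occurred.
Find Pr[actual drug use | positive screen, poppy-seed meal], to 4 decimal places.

For the numerator, keep only actual drug use=true terms: 0.86*0.32 = 0.275200
The normalizing constant is 0.46*0.68 + 0.86*0.32 = 0.588000
Posterior = 0.275200 / 0.588000 ≈ 0.4680

Pr[actual drug use | positive screen, poppy-seed meal] ≈ 0.4680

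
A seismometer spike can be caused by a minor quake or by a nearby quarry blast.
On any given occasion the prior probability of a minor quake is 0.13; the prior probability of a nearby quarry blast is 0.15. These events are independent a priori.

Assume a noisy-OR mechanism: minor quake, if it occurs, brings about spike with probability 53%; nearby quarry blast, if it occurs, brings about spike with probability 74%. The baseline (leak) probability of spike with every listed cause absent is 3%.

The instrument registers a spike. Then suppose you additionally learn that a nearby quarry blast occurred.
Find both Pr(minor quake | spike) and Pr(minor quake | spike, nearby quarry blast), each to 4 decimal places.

Under noisy-OR, P(spike | causes) = 1 − (1−0.03)·∏(1−qᵢ) over the active causes.
P(spike) = 0.03·0.87·0.85 + 0.7478·0.87·0.15 + 0.5441·0.13·0.85 + 0.881466·0.13·0.15 = 0.022185 + 0.097588 + 0.060123 + 0.017189 = 0.197085
Restricting to configurations with minor quake present: 0.060123 + 0.017189 = 0.077312.
Hence the posterior is 0.077312/0.197085 ≈ 0.3923.

Now also conditioning on nearby quarry blast=true:
Weight on minor quake=true, given the evidence: 0.881466·0.13 = 0.114591
Denominator P(spike | nearby quarry blast): 0.7478·0.87 + 0.881466·0.13 = 0.765177
P(minor quake | spike, nearby quarry blast) = 0.114591/0.765177 ≈ 0.1498
The drop from 0.3923 to 0.1498 is the explaining-away (discounting) effect.

Pr(minor quake | spike) ≈ 0.3923; Pr(minor quake | spike, nearby quarry blast) ≈ 0.1498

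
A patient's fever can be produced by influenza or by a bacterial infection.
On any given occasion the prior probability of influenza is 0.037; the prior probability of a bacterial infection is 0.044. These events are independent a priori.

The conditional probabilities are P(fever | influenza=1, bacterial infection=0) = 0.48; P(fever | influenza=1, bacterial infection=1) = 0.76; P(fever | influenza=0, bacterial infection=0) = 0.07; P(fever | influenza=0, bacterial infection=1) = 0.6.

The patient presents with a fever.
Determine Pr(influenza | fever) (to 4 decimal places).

Sum P(fever|·) weighted by the priors over the 4 (influenza, bacterial infection) configurations:
  P(fever) = 0.07*0.963*0.956 + 0.6*0.963*0.044 + 0.48*0.037*0.956 + 0.76*0.037*0.044
        = 0.064444 + 0.025423 + 0.016979 + 0.001237 = 0.108083
Keeping only the influenza-present terms gives 0.018216, so
  P(influenza | fever) = 0.018216 / 0.108083 ≈ 0.1685

Pr(influenza | fever) ≈ 0.1685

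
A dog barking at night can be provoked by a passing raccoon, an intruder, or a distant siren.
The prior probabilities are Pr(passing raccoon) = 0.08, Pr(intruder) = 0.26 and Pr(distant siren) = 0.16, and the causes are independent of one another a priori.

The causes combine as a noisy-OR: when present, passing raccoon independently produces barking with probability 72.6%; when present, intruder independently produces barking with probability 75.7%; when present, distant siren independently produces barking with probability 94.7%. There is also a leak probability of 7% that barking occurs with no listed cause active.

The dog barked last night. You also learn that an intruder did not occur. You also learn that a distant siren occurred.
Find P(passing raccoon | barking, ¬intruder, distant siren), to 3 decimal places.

Under noisy-OR, P(barking | causes) = 1 − (1−0.07)·∏(1−qᵢ) over the active causes.
Enumerate both values of passing raccoon and weight by the priors:
  P(barking | ¬intruder, distant siren) = 0.95071×0.92 + 0.986495×0.08
        = 0.874653 + 0.078920 = 0.953573
Configurations with passing raccoon contribute 0.078920, so
  P(passing raccoon | barking, ¬intruder, distant siren) = 0.078920 / 0.953573 ≈ 0.083

P(passing raccoon | barking, ¬intruder, distant siren) ≈ 0.083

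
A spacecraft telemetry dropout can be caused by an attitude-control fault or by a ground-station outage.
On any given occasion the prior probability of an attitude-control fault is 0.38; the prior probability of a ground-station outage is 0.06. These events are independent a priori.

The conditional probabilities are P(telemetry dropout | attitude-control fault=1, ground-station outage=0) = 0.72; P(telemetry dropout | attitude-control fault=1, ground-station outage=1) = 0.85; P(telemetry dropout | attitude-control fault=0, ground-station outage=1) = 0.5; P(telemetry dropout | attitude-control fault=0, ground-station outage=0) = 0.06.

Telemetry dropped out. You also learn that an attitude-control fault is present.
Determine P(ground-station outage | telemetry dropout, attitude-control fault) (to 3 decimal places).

P(telemetry dropout | attitude-control fault) = 0.72*0.94 + 0.85*0.06 = 0.676800 + 0.051000 = 0.727800
The ground-station outage-present share is 0.85*0.06 = 0.051000.
So P(ground-station outage | telemetry dropout, attitude-control fault) = 0.051000/0.727800 ≈ 0.070.

P(ground-station outage | telemetry dropout, attitude-control fault) ≈ 0.070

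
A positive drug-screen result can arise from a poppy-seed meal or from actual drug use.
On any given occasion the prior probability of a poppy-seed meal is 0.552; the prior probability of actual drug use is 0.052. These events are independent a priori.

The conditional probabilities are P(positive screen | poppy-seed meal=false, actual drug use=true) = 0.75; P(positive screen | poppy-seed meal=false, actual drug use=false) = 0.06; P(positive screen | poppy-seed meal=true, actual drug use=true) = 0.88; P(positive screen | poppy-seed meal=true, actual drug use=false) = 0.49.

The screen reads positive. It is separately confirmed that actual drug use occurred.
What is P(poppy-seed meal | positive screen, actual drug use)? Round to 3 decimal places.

Weight on poppy-seed meal=true, given the evidence: 0.88·0.552 = 0.485760
Normalizer over all consistent configurations: 0.75·0.448 + 0.88·0.552 = 0.821760
Posterior = 0.485760 / 0.821760 ≈ 0.591

P(poppy-seed meal | positive screen, actual drug use) ≈ 0.591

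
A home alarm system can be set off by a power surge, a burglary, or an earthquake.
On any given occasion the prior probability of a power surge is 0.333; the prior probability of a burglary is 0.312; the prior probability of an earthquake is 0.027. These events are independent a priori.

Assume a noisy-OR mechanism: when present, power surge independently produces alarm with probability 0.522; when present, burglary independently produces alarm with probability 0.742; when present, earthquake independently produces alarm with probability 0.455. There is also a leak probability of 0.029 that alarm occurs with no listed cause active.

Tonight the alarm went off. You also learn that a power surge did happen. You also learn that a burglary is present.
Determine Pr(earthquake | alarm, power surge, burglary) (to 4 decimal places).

Pr(earthquake | alarm, power surge, burglary) ≈ 0.0286

Under noisy-OR, P(alarm | causes) = 1 − (1−0.029)·∏(1−qᵢ) over the active causes.
Numerator (weight on configurations with earthquake): 0.934738·0.027 = 0.025238
The normalizing constant is 0.880252·0.973 + 0.934738·0.027 = 0.881723
P(earthquake | alarm, power surge, burglary) = 0.025238/0.881723 ≈ 0.0286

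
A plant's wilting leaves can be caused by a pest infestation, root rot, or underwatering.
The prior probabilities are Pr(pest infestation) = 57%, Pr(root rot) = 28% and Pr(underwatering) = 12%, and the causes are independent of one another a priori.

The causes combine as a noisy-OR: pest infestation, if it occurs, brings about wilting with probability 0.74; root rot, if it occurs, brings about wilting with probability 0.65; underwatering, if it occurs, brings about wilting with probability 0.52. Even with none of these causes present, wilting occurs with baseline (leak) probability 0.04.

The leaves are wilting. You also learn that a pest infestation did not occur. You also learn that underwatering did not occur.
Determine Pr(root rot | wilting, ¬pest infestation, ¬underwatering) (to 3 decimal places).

Pr(root rot | wilting, ¬pest infestation, ¬underwatering) ≈ 0.866

Under noisy-OR, P(wilting | causes) = 1 − (1−0.04)·∏(1−qᵢ) over the active causes.
P(wilting | ¬pest infestation, ¬underwatering) = 0.04×0.72 + 0.664×0.28 = 0.028800 + 0.185920 = 0.214720
Of this, 0.185920 comes from 0.664×0.28 (the root rot=true cases).
P(root rot | wilting, ¬pest infestation, ¬underwatering) = 0.185920 / 0.214720 ≈ 0.866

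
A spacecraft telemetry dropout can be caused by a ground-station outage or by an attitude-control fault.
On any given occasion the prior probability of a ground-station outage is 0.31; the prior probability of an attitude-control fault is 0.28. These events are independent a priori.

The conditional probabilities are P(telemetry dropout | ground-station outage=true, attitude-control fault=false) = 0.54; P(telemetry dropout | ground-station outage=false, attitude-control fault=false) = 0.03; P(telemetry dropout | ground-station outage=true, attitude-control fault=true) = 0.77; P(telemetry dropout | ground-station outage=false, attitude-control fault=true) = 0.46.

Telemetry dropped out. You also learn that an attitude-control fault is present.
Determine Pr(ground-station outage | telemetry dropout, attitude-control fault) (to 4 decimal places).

Pr(ground-station outage | telemetry dropout, attitude-control fault) ≈ 0.4292

P(telemetry dropout | attitude-control fault) = 0.46*0.69 + 0.77*0.31 = 0.317400 + 0.238700 = 0.556100
Of this, 0.238700 comes from 0.77*0.31 (the ground-station outage=true cases).
P(ground-station outage | telemetry dropout, attitude-control fault) = 0.238700 / 0.556100 ≈ 0.4292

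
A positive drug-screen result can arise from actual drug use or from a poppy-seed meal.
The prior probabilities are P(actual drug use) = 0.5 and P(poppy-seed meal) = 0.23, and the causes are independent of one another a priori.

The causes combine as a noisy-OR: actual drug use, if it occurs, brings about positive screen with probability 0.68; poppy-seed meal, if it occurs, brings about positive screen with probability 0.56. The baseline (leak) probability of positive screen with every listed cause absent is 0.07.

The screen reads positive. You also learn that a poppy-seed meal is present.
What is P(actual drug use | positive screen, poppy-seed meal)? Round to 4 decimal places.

Under noisy-OR, P(positive screen | causes) = 1 − (1−0.07)·∏(1−qᵢ) over the active causes.
For the numerator, keep only actual drug use=true terms: 0.869056×0.5 = 0.434528
The normalizing constant is 0.5908×0.5 + 0.869056×0.5 = 0.729928
Posterior = 0.434528 / 0.729928 ≈ 0.5953

P(actual drug use | positive screen, poppy-seed meal) ≈ 0.5953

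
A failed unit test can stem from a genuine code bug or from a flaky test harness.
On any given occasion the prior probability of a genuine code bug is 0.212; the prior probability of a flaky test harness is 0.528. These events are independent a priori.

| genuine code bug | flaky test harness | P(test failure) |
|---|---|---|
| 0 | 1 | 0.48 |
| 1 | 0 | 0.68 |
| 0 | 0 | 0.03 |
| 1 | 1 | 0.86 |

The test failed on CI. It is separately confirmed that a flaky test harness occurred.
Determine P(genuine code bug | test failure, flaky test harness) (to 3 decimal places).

P(genuine code bug | test failure, flaky test harness) ≈ 0.325

Sum P(test failure|·) weighted by the priors over both values of genuine code bug:
  P(test failure | flaky test harness) = 0.48*0.788 + 0.86*0.212
        = 0.378240 + 0.182320 = 0.560560
Keeping only the genuine code bug-present terms gives 0.182320, so
  P(genuine code bug | test failure, flaky test harness) = 0.182320 / 0.560560 ≈ 0.325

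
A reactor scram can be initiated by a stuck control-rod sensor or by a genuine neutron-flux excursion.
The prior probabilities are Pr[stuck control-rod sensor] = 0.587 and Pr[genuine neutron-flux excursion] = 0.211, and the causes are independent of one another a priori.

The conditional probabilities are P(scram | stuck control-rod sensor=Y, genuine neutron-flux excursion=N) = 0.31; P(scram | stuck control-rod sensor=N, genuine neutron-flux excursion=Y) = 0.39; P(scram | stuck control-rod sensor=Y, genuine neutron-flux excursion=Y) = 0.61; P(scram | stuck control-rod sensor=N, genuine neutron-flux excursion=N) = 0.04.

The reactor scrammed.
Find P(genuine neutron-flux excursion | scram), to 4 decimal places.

Weight on genuine neutron-flux excursion=true, given the evidence: 0.033986 + 0.075553 = 0.109539
Normalizer over all consistent configurations: 0.04·0.413·0.789 + 0.39·0.413·0.211 + 0.31·0.587·0.789 + 0.61·0.587·0.211 = 0.266147
P(genuine neutron-flux excursion | scram) = 0.109539/0.266147 ≈ 0.4116

P(genuine neutron-flux excursion | scram) ≈ 0.4116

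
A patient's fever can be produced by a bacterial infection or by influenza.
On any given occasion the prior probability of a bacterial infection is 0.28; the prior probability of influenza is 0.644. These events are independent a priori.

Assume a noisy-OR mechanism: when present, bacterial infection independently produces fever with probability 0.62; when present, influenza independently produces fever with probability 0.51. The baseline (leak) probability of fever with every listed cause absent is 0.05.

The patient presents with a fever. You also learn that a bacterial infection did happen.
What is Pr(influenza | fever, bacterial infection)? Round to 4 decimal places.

Under noisy-OR, P(fever | causes) = 1 − (1−0.05)·∏(1−qᵢ) over the active causes.
P(fever | bacterial infection) = 0.639·0.356 + 0.82311·0.644 = 0.227484 + 0.530083 = 0.757567
The influenza-present share is 0.82311·0.644 = 0.530083.
P(influenza | fever, bacterial infection) = 0.530083 / 0.757567 ≈ 0.6997

Pr(influenza | fever, bacterial infection) ≈ 0.6997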